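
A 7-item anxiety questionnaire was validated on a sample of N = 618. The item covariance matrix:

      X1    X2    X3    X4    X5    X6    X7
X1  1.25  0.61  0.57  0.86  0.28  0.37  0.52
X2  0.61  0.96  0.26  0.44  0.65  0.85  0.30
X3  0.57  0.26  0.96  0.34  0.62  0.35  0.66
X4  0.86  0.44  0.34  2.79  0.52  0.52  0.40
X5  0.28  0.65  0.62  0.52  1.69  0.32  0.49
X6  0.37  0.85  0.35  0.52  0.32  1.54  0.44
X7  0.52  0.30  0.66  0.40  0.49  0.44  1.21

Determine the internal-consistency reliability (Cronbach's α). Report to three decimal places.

Σσ²ᵢ = 1.25 + 0.96 + 0.96 + 2.79 + 1.69 + 1.54 + 1.21 = 10.40
Σ_{i<j} σ_ij = 10.37
σ²_T = 10.40 + 2 × 10.37 = 31.14
α = (k/(k−1))·(1 − Σσ²ᵢ/σ²_T) = (7/6)·(1 − 10.40/31.14) = 0.777

Cronbach's α = 0.777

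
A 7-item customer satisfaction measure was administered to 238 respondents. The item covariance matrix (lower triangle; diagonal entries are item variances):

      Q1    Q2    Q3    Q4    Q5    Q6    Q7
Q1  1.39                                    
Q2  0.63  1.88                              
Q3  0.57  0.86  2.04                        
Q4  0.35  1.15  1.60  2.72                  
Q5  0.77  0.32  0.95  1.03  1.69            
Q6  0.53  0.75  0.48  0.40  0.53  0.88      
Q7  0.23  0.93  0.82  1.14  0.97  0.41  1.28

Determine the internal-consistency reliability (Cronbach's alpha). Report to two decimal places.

Cronbach's alpha = 0.84

sum of item variances = 1.39 + 1.88 + 2.04 + 2.72 + 1.69 + 0.88 + 1.28 = 11.88
Σ_{i<j} σ_ij = 15.42
σ²_T = 11.88 + 2 × 15.42 = 42.72
α = (k/(k−1))·(1 − sum of item variances/σ²_T) = (7/6)·(1 − 11.88/42.72) = 0.84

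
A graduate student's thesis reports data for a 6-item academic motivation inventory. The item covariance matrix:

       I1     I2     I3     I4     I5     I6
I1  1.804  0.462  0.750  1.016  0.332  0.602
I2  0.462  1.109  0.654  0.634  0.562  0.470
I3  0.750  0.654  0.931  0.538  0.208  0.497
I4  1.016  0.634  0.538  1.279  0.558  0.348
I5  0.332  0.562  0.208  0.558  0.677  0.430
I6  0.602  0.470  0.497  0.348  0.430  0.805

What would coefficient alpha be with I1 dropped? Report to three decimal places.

Remaining items: I2, I3, I4, I5, I6 (k = 5).
ΣVar(i) = 1.109 + 0.931 + 1.279 + 0.677 + 0.805 = 4.801
σ²_T = 4.801 + 2 × 4.899 = 14.599
α (item deleted) = (5/4)·(1 − 4.801/14.599) = 0.839

coefficient alpha = 0.839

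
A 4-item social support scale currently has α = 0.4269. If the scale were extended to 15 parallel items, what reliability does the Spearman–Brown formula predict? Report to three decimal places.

Length factor m = 15/4 = 3.7500
α' = m·α / (1 + (m−1)·α)
   = 15/4 × 0.4269 / (1 + (15/4 − 1) × 0.4269)
   = 1.6009 / 2.1740 = 0.736

predicted reliability = 0.736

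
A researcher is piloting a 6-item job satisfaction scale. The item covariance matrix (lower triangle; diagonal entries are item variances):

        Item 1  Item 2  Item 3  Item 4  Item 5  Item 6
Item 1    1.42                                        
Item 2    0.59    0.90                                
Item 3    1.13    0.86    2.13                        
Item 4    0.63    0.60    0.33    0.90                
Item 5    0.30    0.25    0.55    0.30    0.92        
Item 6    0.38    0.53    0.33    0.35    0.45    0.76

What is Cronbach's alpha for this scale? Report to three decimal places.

Σσᵢ² = 1.42 + 0.90 + 2.13 + 0.90 + 0.92 + 0.76 = 7.03
Sum of the distinct covariances = 7.58
total variance = 7.03 + 2 × 7.58 = 22.19
α = (k/(k−1))·(1 − Σσᵢ²/total variance) = (6/5)·(1 − 7.03/22.19) = 0.820

α = 0.820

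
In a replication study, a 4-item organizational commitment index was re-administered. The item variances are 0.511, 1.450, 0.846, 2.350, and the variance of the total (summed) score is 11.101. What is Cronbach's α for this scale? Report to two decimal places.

sum of item variances = 0.511 + 1.450 + 0.846 + 2.350 = 5.157
α = (k/(k−1))·(1 − sum of item variances/σ²_total) = (4/3)·(1 − 5.157/11.101) = 0.71

Cronbach's α = 0.71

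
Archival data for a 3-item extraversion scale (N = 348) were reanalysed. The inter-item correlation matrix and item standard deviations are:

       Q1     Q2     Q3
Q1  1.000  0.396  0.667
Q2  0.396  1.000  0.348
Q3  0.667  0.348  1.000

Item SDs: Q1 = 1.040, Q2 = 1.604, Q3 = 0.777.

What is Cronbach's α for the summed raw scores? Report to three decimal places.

α = 0.651

Σσ²ᵢ = 1.040² + 1.604² + 0.777² = 4.2581
Covariances σ_ij = r_ij · s_i · s_j:
  σ(Q1,Q2) = 0.396 × 1.040 × 1.604 = 0.6606
  σ(Q1,Q3) = 0.667 × 1.040 × 0.777 = 0.5390
  σ(Q2,Q3) = 0.348 × 1.604 × 0.777 = 0.4337
σ²_T = Σσ²ᵢ + 2·Σσ_ij = 4.2581 + 2 × 1.6333 = 7.5247
α = (3/2)·(1 − 4.2581/7.5247) = 0.651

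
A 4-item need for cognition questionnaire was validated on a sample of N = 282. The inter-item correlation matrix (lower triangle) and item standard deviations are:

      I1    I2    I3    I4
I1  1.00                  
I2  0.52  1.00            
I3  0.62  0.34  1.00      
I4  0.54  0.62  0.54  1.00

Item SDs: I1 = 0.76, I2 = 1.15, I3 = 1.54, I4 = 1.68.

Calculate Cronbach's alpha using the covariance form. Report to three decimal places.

Cronbach's alpha = 0.784

Σσ²ᵢ = 0.76² + 1.15² + 1.54² + 1.68² = 7.0941
Covariances σ_ij = r_ij · s_i · s_j:
  σ(I1,I2) = 0.52 × 0.76 × 1.15 = 0.4545
  σ(I1,I3) = 0.62 × 0.76 × 1.54 = 0.7256
  σ(I1,I4) = 0.54 × 0.76 × 1.68 = 0.6895
  σ(I2,I3) = 0.34 × 1.15 × 1.54 = 0.6021
  σ(I2,I4) = 0.62 × 1.15 × 1.68 = 1.1978
  σ(I3,I4) = 0.54 × 1.54 × 1.68 = 1.3971
σ²_T = Σσ²ᵢ + 2·Σσ_ij = 7.0941 + 2 × 5.0666 = 17.2273
α = (4/3)·(1 − 7.0941/17.2273) = 0.784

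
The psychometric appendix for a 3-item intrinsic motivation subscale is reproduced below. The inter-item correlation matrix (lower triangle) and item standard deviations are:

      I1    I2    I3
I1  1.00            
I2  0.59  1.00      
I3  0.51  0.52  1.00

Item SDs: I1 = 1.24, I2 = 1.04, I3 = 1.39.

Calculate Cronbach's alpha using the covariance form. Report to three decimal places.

Cronbach's alpha = 0.769

Σσ²ᵢ = 1.24² + 1.04² + 1.39² = 4.5513
Covariances σ_ij = r_ij · s_i · s_j:
  σ(I1,I2) = 0.59 × 1.24 × 1.04 = 0.7609
  σ(I1,I3) = 0.51 × 1.24 × 1.39 = 0.8790
  σ(I2,I3) = 0.52 × 1.04 × 1.39 = 0.7517
σ²_T = Σσ²ᵢ + 2·Σσ_ij = 4.5513 + 2 × 2.3916 = 9.3345
α = (3/2)·(1 − 4.5513/9.3345) = 0.769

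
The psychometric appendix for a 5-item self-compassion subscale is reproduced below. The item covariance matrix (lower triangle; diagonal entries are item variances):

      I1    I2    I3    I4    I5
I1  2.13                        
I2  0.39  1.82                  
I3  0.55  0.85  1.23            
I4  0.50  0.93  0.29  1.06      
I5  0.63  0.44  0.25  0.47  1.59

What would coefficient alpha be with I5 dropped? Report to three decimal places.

Remaining items: I1, I2, I3, I4 (k = 4).
Σσᵢ² = 2.13 + 1.82 + 1.23 + 1.06 = 6.24
σ²_T = 6.24 + 2 × 3.51 = 13.26
α (item deleted) = (4/3)·(1 − 6.24/13.26) = 0.706

α = 0.706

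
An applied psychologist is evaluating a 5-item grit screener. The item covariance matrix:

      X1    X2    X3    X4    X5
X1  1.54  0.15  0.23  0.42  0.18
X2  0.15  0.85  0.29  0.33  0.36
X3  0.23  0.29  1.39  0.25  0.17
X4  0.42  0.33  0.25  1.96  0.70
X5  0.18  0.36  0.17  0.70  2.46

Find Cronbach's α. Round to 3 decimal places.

ΣVar(i) = 1.54 + 0.85 + 1.39 + 1.96 + 2.46 = 8.20
Σ_{i<j} σ_ij = 3.08
total variance = 8.20 + 2 × 3.08 = 14.36
α = (k/(k−1))·(1 − ΣVar(i)/total variance) = (5/4)·(1 − 8.20/14.36) = 0.536

Cronbach's α = 0.536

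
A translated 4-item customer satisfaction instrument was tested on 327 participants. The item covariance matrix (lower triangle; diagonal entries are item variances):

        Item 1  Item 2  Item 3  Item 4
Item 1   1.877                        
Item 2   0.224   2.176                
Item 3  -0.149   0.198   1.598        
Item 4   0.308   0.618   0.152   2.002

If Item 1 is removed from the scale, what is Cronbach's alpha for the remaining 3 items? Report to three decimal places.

Remaining items: Item 2, Item 3, Item 4 (k = 3).
Σσ²ᵢ = 2.176 + 1.598 + 2.002 = 5.776
σ²_T = 5.776 + 2 × 0.968 = 7.712
α (item deleted) = (3/2)·(1 − 5.776/7.712) = 0.377

Cronbach's alpha = 0.377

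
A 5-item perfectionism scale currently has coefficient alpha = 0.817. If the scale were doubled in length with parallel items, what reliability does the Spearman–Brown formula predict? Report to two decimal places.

predicted reliability = 0.90

Length factor m = 2
α' = m·α / (1 + (m−1)·α)
   = 2 × 0.817 / (1 + (2 − 1) × 0.817)
   = 1.6340 / 1.8170 = 0.90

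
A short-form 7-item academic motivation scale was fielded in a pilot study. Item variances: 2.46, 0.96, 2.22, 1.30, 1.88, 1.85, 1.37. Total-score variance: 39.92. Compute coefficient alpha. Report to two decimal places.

ΣVar(i) = 2.46 + 0.96 + 2.22 + 1.30 + 1.88 + 1.85 + 1.37 = 12.04
α = (k/(k−1))·(1 − ΣVar(i)/total variance) = (7/6)·(1 − 12.04/39.92) = 0.81

α = 0.81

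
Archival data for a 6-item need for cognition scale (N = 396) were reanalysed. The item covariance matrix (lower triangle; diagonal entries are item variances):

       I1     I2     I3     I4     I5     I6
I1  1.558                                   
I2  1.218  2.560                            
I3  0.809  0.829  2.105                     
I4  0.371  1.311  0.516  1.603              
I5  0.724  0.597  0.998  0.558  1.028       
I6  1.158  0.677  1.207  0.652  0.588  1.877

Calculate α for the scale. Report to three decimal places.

α = 0.834

sum of item variances = 1.558 + 2.560 + 2.105 + 1.603 + 1.028 + 1.877 = 10.731
Sum of the distinct covariances = 12.213
Var(T) = 10.731 + 2 × 12.213 = 35.157
α = (k/(k−1))·(1 − sum of item variances/Var(T)) = (6/5)·(1 − 10.731/35.157) = 0.834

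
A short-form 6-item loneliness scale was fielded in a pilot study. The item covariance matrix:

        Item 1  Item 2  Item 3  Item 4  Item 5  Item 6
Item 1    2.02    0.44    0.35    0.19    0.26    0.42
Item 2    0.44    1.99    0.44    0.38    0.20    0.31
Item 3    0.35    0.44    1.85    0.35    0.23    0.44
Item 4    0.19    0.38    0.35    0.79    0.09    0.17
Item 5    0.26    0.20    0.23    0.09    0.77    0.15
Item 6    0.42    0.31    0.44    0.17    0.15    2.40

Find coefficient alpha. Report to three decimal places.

Σσᵢ² = 2.02 + 1.99 + 1.85 + 0.79 + 0.77 + 2.40 = 9.82
Sum of off-diagonal covariances = 4.42
σ²_T = 9.82 + 2 × 4.42 = 18.66
α = (k/(k−1))·(1 − Σσᵢ²/σ²_T) = (6/5)·(1 − 9.82/18.66) = 0.568

coefficient alpha = 0.568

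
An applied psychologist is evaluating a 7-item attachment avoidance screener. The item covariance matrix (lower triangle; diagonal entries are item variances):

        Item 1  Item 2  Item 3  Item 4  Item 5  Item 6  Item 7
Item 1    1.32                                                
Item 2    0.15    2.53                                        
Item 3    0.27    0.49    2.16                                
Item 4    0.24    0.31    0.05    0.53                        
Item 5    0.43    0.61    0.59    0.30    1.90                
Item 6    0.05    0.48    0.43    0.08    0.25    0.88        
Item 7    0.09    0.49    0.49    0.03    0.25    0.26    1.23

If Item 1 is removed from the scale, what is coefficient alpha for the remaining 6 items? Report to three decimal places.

α = 0.631

Remaining items: Item 2, Item 3, Item 4, Item 5, Item 6, Item 7 (k = 6).
Σσ²ᵢ = 2.53 + 2.16 + 0.53 + 1.90 + 0.88 + 1.23 = 9.23
σ²_T = 9.23 + 2 × 5.11 = 19.45
α (item deleted) = (6/5)·(1 − 9.23/19.45) = 0.631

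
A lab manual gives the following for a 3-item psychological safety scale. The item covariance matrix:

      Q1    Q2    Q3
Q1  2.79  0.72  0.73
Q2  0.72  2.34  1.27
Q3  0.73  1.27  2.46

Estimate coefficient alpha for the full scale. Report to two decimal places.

ΣVar(i) = 2.79 + 2.34 + 2.46 = 7.59
Sum of the distinct covariances = 2.72
σ²_total = 7.59 + 2 × 2.72 = 13.03
α = (k/(k−1))·(1 − ΣVar(i)/σ²_total) = (3/2)·(1 − 7.59/13.03) = 0.63

coefficient alpha = 0.63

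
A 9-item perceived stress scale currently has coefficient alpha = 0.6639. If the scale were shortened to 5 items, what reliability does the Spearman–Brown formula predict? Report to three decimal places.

Length factor m = 5/9 = 0.5556
α' = m·α / (1 − (1−m)·α)
   = 5/9 × 0.6639 / (1 − (1 − 5/9) × 0.6639)
   = 0.3688 / 0.7049 = 0.523

predicted reliability = 0.523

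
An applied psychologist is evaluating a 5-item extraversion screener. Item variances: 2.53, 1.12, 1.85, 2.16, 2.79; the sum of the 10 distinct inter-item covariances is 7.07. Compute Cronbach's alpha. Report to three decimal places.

Σσ²ᵢ = 2.53 + 1.12 + 1.85 + 2.16 + 2.79 = 10.45
Sum of distinct covariances = 7.07
total variance = Σσ²ᵢ + 2·Σcov = 10.45 + 2 × 7.07 = 24.59
α = (5/4)·(1 − 10.45/24.59) = 0.719

Cronbach's alpha = 0.719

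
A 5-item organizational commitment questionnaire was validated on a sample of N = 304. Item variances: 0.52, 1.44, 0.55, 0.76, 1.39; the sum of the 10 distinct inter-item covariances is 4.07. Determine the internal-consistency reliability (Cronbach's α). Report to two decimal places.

Cronbach's α = 0.79

Σσᵢ² = 0.52 + 1.44 + 0.55 + 0.76 + 1.39 = 4.66
Sum of distinct covariances = 4.07
Var(T) = Σσᵢ² + 2·Σcov = 4.66 + 2 × 4.07 = 12.80
α = (5/4)·(1 − 4.66/12.80) = 0.79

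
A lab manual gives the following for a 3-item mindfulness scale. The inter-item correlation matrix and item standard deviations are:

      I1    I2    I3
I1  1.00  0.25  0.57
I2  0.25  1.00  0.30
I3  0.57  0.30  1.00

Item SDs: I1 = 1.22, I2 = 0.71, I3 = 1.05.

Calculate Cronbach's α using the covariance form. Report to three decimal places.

α = 0.646

Σσ²ᵢ = 1.22² + 0.71² + 1.05² = 3.0950
Covariances σ_ij = r_ij · s_i · s_j:
  σ(I1,I2) = 0.25 × 1.22 × 0.71 = 0.2165
  σ(I1,I3) = 0.57 × 1.22 × 1.05 = 0.7302
  σ(I2,I3) = 0.30 × 0.71 × 1.05 = 0.2237
σ²_T = Σσ²ᵢ + 2·Σσ_ij = 3.0950 + 2 × 1.1704 = 5.4358
α = (3/2)·(1 − 3.0950/5.4358) = 0.646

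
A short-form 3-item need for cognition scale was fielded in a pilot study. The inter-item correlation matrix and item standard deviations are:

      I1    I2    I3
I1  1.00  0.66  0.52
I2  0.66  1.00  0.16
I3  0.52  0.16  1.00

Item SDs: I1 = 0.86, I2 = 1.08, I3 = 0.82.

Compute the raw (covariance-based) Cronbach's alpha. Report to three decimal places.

Cronbach's alpha = 0.698

Σσ²ᵢ = 0.86² + 1.08² + 0.82² = 2.5784
Covariances σ_ij = r_ij · s_i · s_j:
  σ(I1,I2) = 0.66 × 0.86 × 1.08 = 0.6130
  σ(I1,I3) = 0.52 × 0.86 × 0.82 = 0.3667
  σ(I2,I3) = 0.16 × 1.08 × 0.82 = 0.1417
σ²_T = Σσ²ᵢ + 2·Σσ_ij = 2.5784 + 2 × 1.1214 = 4.8212
α = (3/2)·(1 − 2.5784/4.8212) = 0.698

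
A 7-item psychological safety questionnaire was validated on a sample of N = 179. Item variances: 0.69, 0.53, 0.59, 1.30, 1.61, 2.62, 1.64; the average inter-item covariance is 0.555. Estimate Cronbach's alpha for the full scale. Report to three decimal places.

Cronbach's alpha = 0.842

Σσ²ᵢ = 0.69 + 0.53 + 0.59 + 1.30 + 1.61 + 2.62 + 1.64 = 8.98
Sum of the 21 distinct covariances = 21 × 0.555 = 11.655
σ²_T = Σσ²ᵢ + 2·Σcov = 8.98 + 2 × 11.655 = 32.290
α = (7/6)·(1 − 8.98/32.290) = 0.842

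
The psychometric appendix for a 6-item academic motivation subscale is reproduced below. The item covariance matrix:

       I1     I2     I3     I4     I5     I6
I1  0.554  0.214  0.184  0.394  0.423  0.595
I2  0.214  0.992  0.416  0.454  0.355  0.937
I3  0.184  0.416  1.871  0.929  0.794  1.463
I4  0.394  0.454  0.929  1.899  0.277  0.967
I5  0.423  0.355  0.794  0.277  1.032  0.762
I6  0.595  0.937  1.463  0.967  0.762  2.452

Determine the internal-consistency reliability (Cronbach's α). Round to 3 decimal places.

Σσ²ᵢ = 0.554 + 0.992 + 1.871 + 1.899 + 1.032 + 2.452 = 8.800
Σ_{i<j} σ_ij = 9.164
total variance = 8.800 + 2 × 9.164 = 27.128
α = (k/(k−1))·(1 − Σσ²ᵢ/total variance) = (6/5)·(1 − 8.800/27.128) = 0.811

α = 0.811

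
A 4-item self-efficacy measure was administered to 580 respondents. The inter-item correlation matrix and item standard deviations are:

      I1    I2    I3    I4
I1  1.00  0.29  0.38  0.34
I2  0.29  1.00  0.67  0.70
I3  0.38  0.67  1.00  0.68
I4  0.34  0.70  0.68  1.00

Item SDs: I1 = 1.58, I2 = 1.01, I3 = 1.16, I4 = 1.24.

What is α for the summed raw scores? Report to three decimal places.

α = 0.777

Σσ²ᵢ = 1.58² + 1.01² + 1.16² + 1.24² = 6.3997
Covariances σ_ij = r_ij · s_i · s_j:
  σ(I1,I2) = 0.29 × 1.58 × 1.01 = 0.4628
  σ(I1,I3) = 0.38 × 1.58 × 1.16 = 0.6965
  σ(I1,I4) = 0.34 × 1.58 × 1.24 = 0.6661
  σ(I2,I3) = 0.67 × 1.01 × 1.16 = 0.7850
  σ(I2,I4) = 0.70 × 1.01 × 1.24 = 0.8767
  σ(I3,I4) = 0.68 × 1.16 × 1.24 = 0.9781
σ²_T = Σσ²ᵢ + 2·Σσ_ij = 6.3997 + 2 × 4.4652 = 15.3301
α = (4/3)·(1 − 6.3997/15.3301) = 0.777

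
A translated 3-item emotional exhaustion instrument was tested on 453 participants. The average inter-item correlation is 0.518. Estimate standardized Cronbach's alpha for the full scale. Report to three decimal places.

α = 0.763

Standardized α = k·r̄ / (1 + (k−1)·r̄) = 3 × 0.518 / (1 + 2 × 0.518)
  = 1.5540 / 2.0360 = 0.763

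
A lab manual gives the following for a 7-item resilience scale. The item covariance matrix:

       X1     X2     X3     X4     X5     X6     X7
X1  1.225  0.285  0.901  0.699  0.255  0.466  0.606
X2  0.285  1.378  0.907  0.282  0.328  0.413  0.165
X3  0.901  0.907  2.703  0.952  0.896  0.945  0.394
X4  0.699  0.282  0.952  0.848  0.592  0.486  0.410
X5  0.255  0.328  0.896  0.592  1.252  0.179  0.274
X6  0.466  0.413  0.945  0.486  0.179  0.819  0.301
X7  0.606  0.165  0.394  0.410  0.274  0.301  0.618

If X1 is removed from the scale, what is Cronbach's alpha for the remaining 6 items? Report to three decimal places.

Cronbach's alpha = 0.797

Remaining items: X2, X3, X4, X5, X6, X7 (k = 6).
Σσ²ᵢ = 1.378 + 2.703 + 0.848 + 1.252 + 0.819 + 0.618 = 7.618
Var(T) = 7.618 + 2 × 7.524 = 22.666
α (item deleted) = (6/5)·(1 − 7.618/22.666) = 0.797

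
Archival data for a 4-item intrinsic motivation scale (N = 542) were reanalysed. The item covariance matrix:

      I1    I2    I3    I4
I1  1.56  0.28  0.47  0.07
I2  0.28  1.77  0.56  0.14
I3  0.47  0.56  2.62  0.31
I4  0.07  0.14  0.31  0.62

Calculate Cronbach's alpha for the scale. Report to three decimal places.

α = 0.477

Σσᵢ² = 1.56 + 1.77 + 2.62 + 0.62 = 6.57
Σ_{i<j} σ_ij = 1.83
total variance = 6.57 + 2 × 1.83 = 10.23
α = (k/(k−1))·(1 − Σσᵢ²/total variance) = (4/3)·(1 − 6.57/10.23) = 0.477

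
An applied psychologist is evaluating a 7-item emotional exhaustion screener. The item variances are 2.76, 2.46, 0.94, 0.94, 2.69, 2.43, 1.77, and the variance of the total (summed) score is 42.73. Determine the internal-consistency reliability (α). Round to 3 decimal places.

α = 0.785

sum of item variances = 2.76 + 2.46 + 0.94 + 0.94 + 2.69 + 2.43 + 1.77 = 13.99
α = (k/(k−1))·(1 − sum of item variances/σ²_total) = (7/6)·(1 − 13.99/42.73) = 0.785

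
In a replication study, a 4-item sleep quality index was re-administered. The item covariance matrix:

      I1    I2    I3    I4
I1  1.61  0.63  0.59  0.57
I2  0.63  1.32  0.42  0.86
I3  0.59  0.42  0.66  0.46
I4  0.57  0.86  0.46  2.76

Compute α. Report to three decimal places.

Σσᵢ² = 1.61 + 1.32 + 0.66 + 2.76 = 6.35
Σ_{i<j} σ_ij = 3.53
Var(T) = 6.35 + 2 × 3.53 = 13.41
α = (k/(k−1))·(1 − Σσᵢ²/Var(T)) = (4/3)·(1 − 6.35/13.41) = 0.702

α = 0.702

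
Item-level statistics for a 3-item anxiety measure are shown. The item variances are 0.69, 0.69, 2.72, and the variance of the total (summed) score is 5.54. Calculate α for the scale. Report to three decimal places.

α = 0.390

Σσ²ᵢ = 0.69 + 0.69 + 2.72 = 4.10
α = (k/(k−1))·(1 − Σσ²ᵢ/σ²_T) = (3/2)·(1 − 4.10/5.54) = 0.390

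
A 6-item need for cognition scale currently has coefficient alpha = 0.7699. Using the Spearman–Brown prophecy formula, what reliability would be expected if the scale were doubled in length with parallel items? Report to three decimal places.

Length factor m = 2
α' = m·α / (1 + (m−1)·α)
   = 2 × 0.7699 / (1 + (2 − 1) × 0.7699)
   = 1.5398 / 1.7699 = 0.870

predicted reliability = 0.870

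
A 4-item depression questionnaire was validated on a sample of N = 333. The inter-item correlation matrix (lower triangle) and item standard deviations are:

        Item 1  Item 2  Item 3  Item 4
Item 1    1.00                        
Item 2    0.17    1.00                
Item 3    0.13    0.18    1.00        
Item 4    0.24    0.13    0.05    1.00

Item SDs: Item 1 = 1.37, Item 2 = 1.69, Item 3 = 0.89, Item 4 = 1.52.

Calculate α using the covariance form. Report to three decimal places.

Σσ²ᵢ = 1.37² + 1.69² + 0.89² + 1.52² = 7.8355
Covariances σ_ij = r_ij · s_i · s_j:
  σ(Item 1,Item 2) = 0.17 × 1.37 × 1.69 = 0.3936
  σ(Item 1,Item 3) = 0.13 × 1.37 × 0.89 = 0.1585
  σ(Item 1,Item 4) = 0.24 × 1.37 × 1.52 = 0.4998
  σ(Item 2,Item 3) = 0.18 × 1.69 × 0.89 = 0.2707
  σ(Item 2,Item 4) = 0.13 × 1.69 × 1.52 = 0.3339
  σ(Item 3,Item 4) = 0.05 × 0.89 × 1.52 = 0.0676
σ²_T = Σσ²ᵢ + 2·Σσ_ij = 7.8355 + 2 × 1.7241 = 11.2837
α = (4/3)·(1 − 7.8355/11.2837) = 0.407

α = 0.407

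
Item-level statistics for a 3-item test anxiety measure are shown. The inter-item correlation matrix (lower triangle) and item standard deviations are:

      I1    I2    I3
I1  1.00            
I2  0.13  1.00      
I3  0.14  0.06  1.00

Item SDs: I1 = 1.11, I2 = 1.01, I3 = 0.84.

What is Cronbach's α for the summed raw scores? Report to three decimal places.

Σσ²ᵢ = 1.11² + 1.01² + 0.84² = 2.9578
Covariances σ_ij = r_ij · s_i · s_j:
  σ(I1,I2) = 0.13 × 1.11 × 1.01 = 0.1457
  σ(I1,I3) = 0.14 × 1.11 × 0.84 = 0.1305
  σ(I2,I3) = 0.06 × 1.01 × 0.84 = 0.0509
σ²_T = Σσ²ᵢ + 2·Σσ_ij = 2.9578 + 2 × 0.3271 = 3.6120
α = (3/2)·(1 − 2.9578/3.6120) = 0.272

α = 0.272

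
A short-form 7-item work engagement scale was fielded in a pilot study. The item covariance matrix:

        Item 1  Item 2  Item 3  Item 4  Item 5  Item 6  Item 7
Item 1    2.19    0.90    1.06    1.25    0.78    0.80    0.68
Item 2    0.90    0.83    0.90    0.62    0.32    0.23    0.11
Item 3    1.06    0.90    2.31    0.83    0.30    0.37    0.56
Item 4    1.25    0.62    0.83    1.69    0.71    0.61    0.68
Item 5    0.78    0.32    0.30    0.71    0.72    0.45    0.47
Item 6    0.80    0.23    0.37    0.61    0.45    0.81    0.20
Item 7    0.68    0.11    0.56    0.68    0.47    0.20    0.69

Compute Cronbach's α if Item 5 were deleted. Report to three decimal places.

Remaining items: Item 1, Item 2, Item 3, Item 4, Item 6, Item 7 (k = 6).
sum of item variances = 2.19 + 0.83 + 2.31 + 1.69 + 0.81 + 0.69 = 8.52
σ²_T = 8.52 + 2 × 9.80 = 28.12
α (item deleted) = (6/5)·(1 − 8.52/28.12) = 0.836

α = 0.836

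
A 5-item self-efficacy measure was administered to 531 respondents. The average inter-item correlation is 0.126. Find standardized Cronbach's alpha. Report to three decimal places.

standardized Cronbach's alpha = 0.419

Standardized α = k·r̄ / (1 + (k−1)·r̄) = 5 × 0.126 / (1 + 4 × 0.126)
  = 0.6300 / 1.5040 = 0.419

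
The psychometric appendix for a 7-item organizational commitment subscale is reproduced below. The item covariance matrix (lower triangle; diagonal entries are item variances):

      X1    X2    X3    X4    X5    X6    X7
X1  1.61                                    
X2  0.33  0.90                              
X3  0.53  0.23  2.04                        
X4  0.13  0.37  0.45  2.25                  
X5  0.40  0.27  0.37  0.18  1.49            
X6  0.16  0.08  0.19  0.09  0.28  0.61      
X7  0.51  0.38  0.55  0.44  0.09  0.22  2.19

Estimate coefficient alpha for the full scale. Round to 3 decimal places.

Σσ²ᵢ = 1.61 + 0.90 + 2.04 + 2.25 + 1.49 + 0.61 + 2.19 = 11.09
Sum of the distinct covariances = 6.25
Var(T) = 11.09 + 2 × 6.25 = 23.59
α = (k/(k−1))·(1 − Σσ²ᵢ/Var(T)) = (7/6)·(1 − 11.09/23.59) = 0.618

coefficient alpha = 0.618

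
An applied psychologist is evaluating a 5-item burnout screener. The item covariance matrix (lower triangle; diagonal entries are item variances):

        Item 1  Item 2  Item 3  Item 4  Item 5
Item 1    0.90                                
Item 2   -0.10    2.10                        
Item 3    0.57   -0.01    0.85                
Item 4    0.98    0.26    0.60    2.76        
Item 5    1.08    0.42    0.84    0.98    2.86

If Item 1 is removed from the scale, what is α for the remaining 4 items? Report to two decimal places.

α = 0.56

Remaining items: Item 2, Item 3, Item 4, Item 5 (k = 4).
sum of item variances = 2.10 + 0.85 + 2.76 + 2.86 = 8.57
σ²_T = 8.57 + 2 × 3.09 = 14.75
α (item deleted) = (4/3)·(1 − 8.57/14.75) = 0.56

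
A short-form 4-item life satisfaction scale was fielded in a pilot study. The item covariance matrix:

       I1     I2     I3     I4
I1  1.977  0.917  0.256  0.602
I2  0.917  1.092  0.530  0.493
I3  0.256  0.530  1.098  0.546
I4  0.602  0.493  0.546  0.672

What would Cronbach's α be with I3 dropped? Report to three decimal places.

Remaining items: I1, I2, I4 (k = 3).
Σσᵢ² = 1.977 + 1.092 + 0.672 = 3.741
σ²_total = 3.741 + 2 × 2.012 = 7.765
α (item deleted) = (3/2)·(1 − 3.741/7.765) = 0.777

Cronbach's α = 0.777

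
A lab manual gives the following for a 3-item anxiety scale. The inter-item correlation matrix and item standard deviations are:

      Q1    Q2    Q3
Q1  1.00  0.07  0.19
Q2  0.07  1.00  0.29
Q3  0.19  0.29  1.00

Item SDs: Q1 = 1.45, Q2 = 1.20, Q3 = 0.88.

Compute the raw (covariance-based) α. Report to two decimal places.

Σσ²ᵢ = 1.45² + 1.20² + 0.88² = 4.3169
Covariances σ_ij = r_ij · s_i · s_j:
  σ(Q1,Q2) = 0.07 × 1.45 × 1.20 = 0.1218
  σ(Q1,Q3) = 0.19 × 1.45 × 0.88 = 0.2424
  σ(Q2,Q3) = 0.29 × 1.20 × 0.88 = 0.3062
σ²_T = Σσ²ᵢ + 2·Σσ_ij = 4.3169 + 2 × 0.6704 = 5.6577
α = (3/2)·(1 − 4.3169/5.6577) = 0.36

α = 0.36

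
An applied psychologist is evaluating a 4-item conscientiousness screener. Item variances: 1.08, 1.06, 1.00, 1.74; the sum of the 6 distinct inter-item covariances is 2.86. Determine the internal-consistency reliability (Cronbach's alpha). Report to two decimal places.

Σσ²ᵢ = 1.08 + 1.06 + 1.00 + 1.74 = 4.88
Sum of distinct covariances = 2.86
total variance = Σσ²ᵢ + 2·Σcov = 4.88 + 2 × 2.86 = 10.60
α = (4/3)·(1 − 4.88/10.60) = 0.72

α = 0.72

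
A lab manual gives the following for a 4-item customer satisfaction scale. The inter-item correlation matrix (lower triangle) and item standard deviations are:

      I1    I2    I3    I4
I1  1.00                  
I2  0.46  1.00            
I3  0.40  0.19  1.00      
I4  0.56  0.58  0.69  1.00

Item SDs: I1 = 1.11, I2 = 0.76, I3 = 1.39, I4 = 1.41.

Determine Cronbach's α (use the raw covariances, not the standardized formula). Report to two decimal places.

α = 0.78

Σσ²ᵢ = 1.11² + 0.76² + 1.39² + 1.41² = 5.7299
Covariances σ_ij = r_ij · s_i · s_j:
  σ(I1,I2) = 0.46 × 1.11 × 0.76 = 0.3881
  σ(I1,I3) = 0.40 × 1.11 × 1.39 = 0.6172
  σ(I1,I4) = 0.56 × 1.11 × 1.41 = 0.8765
  σ(I2,I3) = 0.19 × 0.76 × 1.39 = 0.2007
  σ(I2,I4) = 0.58 × 0.76 × 1.41 = 0.6215
  σ(I3,I4) = 0.69 × 1.39 × 1.41 = 1.3523
σ²_T = Σσ²ᵢ + 2·Σσ_ij = 5.7299 + 2 × 4.0563 = 13.8425
α = (4/3)·(1 − 5.7299/13.8425) = 0.78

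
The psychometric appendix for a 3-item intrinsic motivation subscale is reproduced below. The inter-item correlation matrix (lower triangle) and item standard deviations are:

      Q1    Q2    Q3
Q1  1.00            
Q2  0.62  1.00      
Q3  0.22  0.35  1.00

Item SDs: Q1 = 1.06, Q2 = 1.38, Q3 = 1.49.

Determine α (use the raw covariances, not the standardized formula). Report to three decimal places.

α = 0.644

Σσ²ᵢ = 1.06² + 1.38² + 1.49² = 5.2481
Covariances σ_ij = r_ij · s_i · s_j:
  σ(Q1,Q2) = 0.62 × 1.06 × 1.38 = 0.9069
  σ(Q1,Q3) = 0.22 × 1.06 × 1.49 = 0.3475
  σ(Q2,Q3) = 0.35 × 1.38 × 1.49 = 0.7197
σ²_T = Σσ²ᵢ + 2·Σσ_ij = 5.2481 + 2 × 1.9741 = 9.1963
α = (3/2)·(1 − 5.2481/9.1963) = 0.644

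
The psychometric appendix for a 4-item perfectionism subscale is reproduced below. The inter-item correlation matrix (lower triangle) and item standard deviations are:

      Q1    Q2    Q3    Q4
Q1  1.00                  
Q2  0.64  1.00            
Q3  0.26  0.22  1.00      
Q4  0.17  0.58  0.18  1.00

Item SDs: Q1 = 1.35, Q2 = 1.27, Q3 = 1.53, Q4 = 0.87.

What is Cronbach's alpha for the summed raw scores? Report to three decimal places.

α = 0.654

Σσ²ᵢ = 1.35² + 1.27² + 1.53² + 0.87² = 6.5332
Covariances σ_ij = r_ij · s_i · s_j:
  σ(Q1,Q2) = 0.64 × 1.35 × 1.27 = 1.0973
  σ(Q1,Q3) = 0.26 × 1.35 × 1.53 = 0.5370
  σ(Q1,Q4) = 0.17 × 1.35 × 0.87 = 0.1997
  σ(Q2,Q3) = 0.22 × 1.27 × 1.53 = 0.4275
  σ(Q2,Q4) = 0.58 × 1.27 × 0.87 = 0.6408
  σ(Q3,Q4) = 0.18 × 1.53 × 0.87 = 0.2396
σ²_T = Σσ²ᵢ + 2·Σσ_ij = 6.5332 + 2 × 3.1419 = 12.8170
α = (4/3)·(1 − 6.5332/12.8170) = 0.654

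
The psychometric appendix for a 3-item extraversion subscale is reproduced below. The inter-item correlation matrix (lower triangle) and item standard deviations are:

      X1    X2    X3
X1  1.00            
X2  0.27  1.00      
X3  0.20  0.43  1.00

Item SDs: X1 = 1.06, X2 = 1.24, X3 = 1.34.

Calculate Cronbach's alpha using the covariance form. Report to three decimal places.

Cronbach's alpha = 0.567

Σσ²ᵢ = 1.06² + 1.24² + 1.34² = 4.4568
Covariances σ_ij = r_ij · s_i · s_j:
  σ(X1,X2) = 0.27 × 1.06 × 1.24 = 0.3549
  σ(X1,X3) = 0.20 × 1.06 × 1.34 = 0.2841
  σ(X2,X3) = 0.43 × 1.24 × 1.34 = 0.7145
σ²_T = Σσ²ᵢ + 2·Σσ_ij = 4.4568 + 2 × 1.3535 = 7.1638
α = (3/2)·(1 − 4.4568/7.1638) = 0.567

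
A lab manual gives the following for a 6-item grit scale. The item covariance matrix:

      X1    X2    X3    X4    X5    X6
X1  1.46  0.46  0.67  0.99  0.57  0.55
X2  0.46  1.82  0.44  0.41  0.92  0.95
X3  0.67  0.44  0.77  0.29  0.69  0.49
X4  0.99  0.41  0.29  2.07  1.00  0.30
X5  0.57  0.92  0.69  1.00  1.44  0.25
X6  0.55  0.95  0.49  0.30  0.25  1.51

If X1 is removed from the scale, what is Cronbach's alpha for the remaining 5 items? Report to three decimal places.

α = 0.752

Remaining items: X2, X3, X4, X5, X6 (k = 5).
Σσ²ᵢ = 1.82 + 0.77 + 2.07 + 1.44 + 1.51 = 7.61
total variance = 7.61 + 2 × 5.74 = 19.09
α (item deleted) = (5/4)·(1 − 7.61/19.09) = 0.752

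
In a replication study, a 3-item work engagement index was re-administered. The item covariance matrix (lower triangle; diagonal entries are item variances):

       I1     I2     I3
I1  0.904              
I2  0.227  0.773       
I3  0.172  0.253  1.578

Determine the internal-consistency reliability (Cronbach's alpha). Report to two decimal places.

Cronbach's alpha = 0.43

Σσᵢ² = 0.904 + 0.773 + 1.578 = 3.255
Sum of off-diagonal covariances = 0.652
Var(T) = 3.255 + 2 × 0.652 = 4.559
α = (k/(k−1))·(1 − Σσᵢ²/Var(T)) = (3/2)·(1 − 3.255/4.559) = 0.43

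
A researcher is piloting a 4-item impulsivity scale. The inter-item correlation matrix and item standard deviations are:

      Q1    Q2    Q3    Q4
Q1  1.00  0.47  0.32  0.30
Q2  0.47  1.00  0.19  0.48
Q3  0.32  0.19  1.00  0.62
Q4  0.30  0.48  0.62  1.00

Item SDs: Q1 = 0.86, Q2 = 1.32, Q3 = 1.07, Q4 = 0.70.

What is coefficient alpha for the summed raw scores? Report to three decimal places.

coefficient alpha = 0.687

Σσ²ᵢ = 0.86² + 1.32² + 1.07² + 0.70² = 4.1169
Covariances σ_ij = r_ij · s_i · s_j:
  σ(Q1,Q2) = 0.47 × 0.86 × 1.32 = 0.5335
  σ(Q1,Q3) = 0.32 × 0.86 × 1.07 = 0.2945
  σ(Q1,Q4) = 0.30 × 0.86 × 0.70 = 0.1806
  σ(Q2,Q3) = 0.19 × 1.32 × 1.07 = 0.2684
  σ(Q2,Q4) = 0.48 × 1.32 × 0.70 = 0.4435
  σ(Q3,Q4) = 0.62 × 1.07 × 0.70 = 0.4644
σ²_T = Σσ²ᵢ + 2·Σσ_ij = 4.1169 + 2 × 2.1849 = 8.4867
α = (4/3)·(1 − 4.1169/8.4867) = 0.687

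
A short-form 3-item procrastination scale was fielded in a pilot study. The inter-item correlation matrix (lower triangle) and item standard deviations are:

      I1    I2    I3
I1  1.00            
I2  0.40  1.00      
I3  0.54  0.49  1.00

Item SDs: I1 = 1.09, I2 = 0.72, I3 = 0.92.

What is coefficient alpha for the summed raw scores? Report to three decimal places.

Σσ²ᵢ = 1.09² + 0.72² + 0.92² = 2.5529
Covariances σ_ij = r_ij · s_i · s_j:
  σ(I1,I2) = 0.40 × 1.09 × 0.72 = 0.3139
  σ(I1,I3) = 0.54 × 1.09 × 0.92 = 0.5415
  σ(I2,I3) = 0.49 × 0.72 × 0.92 = 0.3246
σ²_T = Σσ²ᵢ + 2·Σσ_ij = 2.5529 + 2 × 1.1800 = 4.9129
α = (3/2)·(1 − 2.5529/4.9129) = 0.721

coefficient alpha = 0.721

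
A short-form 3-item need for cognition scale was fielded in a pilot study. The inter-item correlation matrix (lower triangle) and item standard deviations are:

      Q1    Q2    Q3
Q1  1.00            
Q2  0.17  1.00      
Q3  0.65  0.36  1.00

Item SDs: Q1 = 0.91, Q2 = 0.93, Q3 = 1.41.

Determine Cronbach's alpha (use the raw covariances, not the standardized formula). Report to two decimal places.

Σσ²ᵢ = 0.91² + 0.93² + 1.41² = 3.6811
Covariances σ_ij = r_ij · s_i · s_j:
  σ(Q1,Q2) = 0.17 × 0.91 × 0.93 = 0.1439
  σ(Q1,Q3) = 0.65 × 0.91 × 1.41 = 0.8340
  σ(Q2,Q3) = 0.36 × 0.93 × 1.41 = 0.4721
σ²_T = Σσ²ᵢ + 2·Σσ_ij = 3.6811 + 2 × 1.4500 = 6.5811
α = (3/2)·(1 − 3.6811/6.5811) = 0.66

Cronbach's alpha = 0.66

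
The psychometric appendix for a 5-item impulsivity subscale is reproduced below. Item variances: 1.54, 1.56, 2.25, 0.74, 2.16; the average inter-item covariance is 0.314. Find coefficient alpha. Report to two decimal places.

sum of item variances = 1.54 + 1.56 + 2.25 + 0.74 + 2.16 = 8.25
Sum of the 10 distinct covariances = 10 × 0.314 = 3.140
Var(T) = sum of item variances + 2·Σcov = 8.25 + 2 × 3.140 = 14.530
α = (5/4)·(1 − 8.25/14.530) = 0.54

α = 0.54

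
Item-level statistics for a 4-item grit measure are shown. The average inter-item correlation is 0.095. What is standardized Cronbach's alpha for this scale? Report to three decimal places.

Standardized α = k·r̄ / (1 + (k−1)·r̄) = 4 × 0.095 / (1 + 3 × 0.095)
  = 0.3800 / 1.2850 = 0.296

standardized Cronbach's alpha = 0.296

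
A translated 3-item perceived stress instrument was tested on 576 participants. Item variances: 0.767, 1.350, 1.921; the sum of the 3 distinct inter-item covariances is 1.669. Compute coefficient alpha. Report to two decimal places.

coefficient alpha = 0.68

Σσ²ᵢ = 0.767 + 1.350 + 1.921 = 4.038
Sum of distinct covariances = 1.669
σ²_T = Σσ²ᵢ + 2·Σcov = 4.038 + 2 × 1.669 = 7.376
α = (3/2)·(1 − 4.038/7.376) = 0.68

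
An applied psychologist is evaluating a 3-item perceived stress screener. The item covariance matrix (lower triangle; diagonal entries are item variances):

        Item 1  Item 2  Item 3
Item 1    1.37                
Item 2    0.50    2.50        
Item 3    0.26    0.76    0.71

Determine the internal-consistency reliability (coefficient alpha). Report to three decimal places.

ΣVar(i) = 1.37 + 2.50 + 0.71 = 4.58
Σ_{i<j} σ_ij = 1.52
σ²_total = 4.58 + 2 × 1.52 = 7.62
α = (k/(k−1))·(1 − ΣVar(i)/σ²_total) = (3/2)·(1 − 4.58/7.62) = 0.598

α = 0.598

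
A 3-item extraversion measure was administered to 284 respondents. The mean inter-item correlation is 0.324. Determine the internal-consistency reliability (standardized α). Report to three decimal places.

Standardized α = k·r̄ / (1 + (k−1)·r̄) = 3 × 0.324 / (1 + 2 × 0.324)
  = 0.9720 / 1.6480 = 0.590

standardized α = 0.590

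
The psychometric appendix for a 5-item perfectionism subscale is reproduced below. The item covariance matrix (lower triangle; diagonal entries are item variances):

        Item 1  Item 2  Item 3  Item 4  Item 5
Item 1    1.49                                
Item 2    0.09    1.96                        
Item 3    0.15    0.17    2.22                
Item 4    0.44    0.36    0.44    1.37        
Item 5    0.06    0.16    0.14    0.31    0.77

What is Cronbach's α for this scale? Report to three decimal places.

ΣVar(i) = 1.49 + 1.96 + 2.22 + 1.37 + 0.77 = 7.81
Σ_{i<j} σ_ij = 2.32
total variance = 7.81 + 2 × 2.32 = 12.45
α = (k/(k−1))·(1 − ΣVar(i)/total variance) = (5/4)·(1 − 7.81/12.45) = 0.466

Cronbach's α = 0.466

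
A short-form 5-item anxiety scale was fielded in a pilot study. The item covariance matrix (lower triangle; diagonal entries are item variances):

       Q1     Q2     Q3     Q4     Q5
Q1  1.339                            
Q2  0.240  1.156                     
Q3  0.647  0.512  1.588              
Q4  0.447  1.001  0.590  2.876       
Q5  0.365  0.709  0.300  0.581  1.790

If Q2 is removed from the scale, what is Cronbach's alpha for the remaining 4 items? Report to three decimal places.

α = 0.581

Remaining items: Q1, Q3, Q4, Q5 (k = 4).
Σσᵢ² = 1.339 + 1.588 + 2.876 + 1.790 = 7.593
σ²_total = 7.593 + 2 × 2.930 = 13.453
α (item deleted) = (4/3)·(1 − 7.593/13.453) = 0.581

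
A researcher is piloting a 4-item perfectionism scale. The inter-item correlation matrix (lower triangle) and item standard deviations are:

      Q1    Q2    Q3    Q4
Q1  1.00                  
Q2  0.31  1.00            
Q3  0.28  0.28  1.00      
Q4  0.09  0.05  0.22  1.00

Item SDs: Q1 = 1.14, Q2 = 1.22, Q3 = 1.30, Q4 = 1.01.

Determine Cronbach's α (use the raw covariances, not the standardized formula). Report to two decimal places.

Cronbach's α = 0.52

Σσ²ᵢ = 1.14² + 1.22² + 1.30² + 1.01² = 5.4981
Covariances σ_ij = r_ij · s_i · s_j:
  σ(Q1,Q2) = 0.31 × 1.14 × 1.22 = 0.4311
  σ(Q1,Q3) = 0.28 × 1.14 × 1.30 = 0.4150
  σ(Q1,Q4) = 0.09 × 1.14 × 1.01 = 0.1036
  σ(Q2,Q3) = 0.28 × 1.22 × 1.30 = 0.4441
  σ(Q2,Q4) = 0.05 × 1.22 × 1.01 = 0.0616
  σ(Q3,Q4) = 0.22 × 1.30 × 1.01 = 0.2889
σ²_T = Σσ²ᵢ + 2·Σσ_ij = 5.4981 + 2 × 1.7443 = 8.9867
α = (4/3)·(1 − 5.4981/8.9867) = 0.52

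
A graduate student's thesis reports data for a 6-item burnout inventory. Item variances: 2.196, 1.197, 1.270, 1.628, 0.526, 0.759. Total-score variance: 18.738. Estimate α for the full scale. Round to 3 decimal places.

α = 0.715

Σσᵢ² = 2.196 + 1.197 + 1.270 + 1.628 + 0.526 + 0.759 = 7.576
α = (k/(k−1))·(1 − Σσᵢ²/σ²_T) = (6/5)·(1 − 7.576/18.738) = 0.715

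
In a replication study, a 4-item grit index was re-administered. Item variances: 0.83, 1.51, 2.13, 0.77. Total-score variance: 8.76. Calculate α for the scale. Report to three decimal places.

α = 0.536

sum of item variances = 0.83 + 1.51 + 2.13 + 0.77 = 5.24
α = (k/(k−1))·(1 − sum of item variances/σ²_total) = (4/3)·(1 − 5.24/8.76) = 0.536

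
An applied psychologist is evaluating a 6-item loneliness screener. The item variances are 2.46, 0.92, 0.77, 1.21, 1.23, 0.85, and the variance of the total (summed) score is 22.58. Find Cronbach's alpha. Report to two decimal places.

Cronbach's alpha = 0.80

Σσᵢ² = 2.46 + 0.92 + 0.77 + 1.21 + 1.23 + 0.85 = 7.44
α = (k/(k−1))·(1 − Σσᵢ²/σ²_total) = (6/5)·(1 − 7.44/22.58) = 0.80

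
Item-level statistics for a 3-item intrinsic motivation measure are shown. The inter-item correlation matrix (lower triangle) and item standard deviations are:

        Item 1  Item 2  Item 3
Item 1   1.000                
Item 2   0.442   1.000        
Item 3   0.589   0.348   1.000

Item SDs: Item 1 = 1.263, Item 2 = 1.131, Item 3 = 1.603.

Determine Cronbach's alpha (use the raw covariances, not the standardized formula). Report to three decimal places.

Σσ²ᵢ = 1.263² + 1.131² + 1.603² = 5.4439
Covariances σ_ij = r_ij · s_i · s_j:
  σ(Item 1,Item 2) = 0.442 × 1.263 × 1.131 = 0.6314
  σ(Item 1,Item 3) = 0.589 × 1.263 × 1.603 = 1.1925
  σ(Item 2,Item 3) = 0.348 × 1.131 × 1.603 = 0.6309
σ²_T = Σσ²ᵢ + 2·Σσ_ij = 5.4439 + 2 × 2.4548 = 10.3535
α = (3/2)·(1 − 5.4439/10.3535) = 0.711

α = 0.711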